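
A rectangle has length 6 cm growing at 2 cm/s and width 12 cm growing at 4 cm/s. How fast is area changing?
48 cm²/s

A = lw
dA/dt = w·dl/dt + l·dw/dt = 12·2 + 6·4 = 48 cm²/s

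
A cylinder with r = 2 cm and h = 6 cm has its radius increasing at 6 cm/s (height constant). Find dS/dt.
120π cm²/s

S = 2πrh + 2πr² (lateral + bases)
dS/dt = (2πh + 4πr)·dr/dt = (2π·6 + 4π·2)·6
= 120π cm²/s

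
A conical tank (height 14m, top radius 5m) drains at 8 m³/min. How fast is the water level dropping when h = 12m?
98/(225π) ≈ 0.1386 m/min

r/h = 5/14, so r = (5/14)h
V = (1/3)πr²h = (1/3)π((5/14)h)²h = (25/588)πh³
dV/dh = (25/196)πh²
dh/dt = (dV/dt)/(dV/dh) = -8/((25/196)π·12²) = -98/(225π) m/min
The level is dropping at 98/(225π) ≈ 0.1386 m/min.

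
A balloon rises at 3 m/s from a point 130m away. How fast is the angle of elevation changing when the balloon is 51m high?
0.019999 rad/s

tan(θ) = y/130
sec²(θ) · dθ/dt = (1/130) · dy/dt
dθ/dt = cos²(θ)/130 · 3 = 130/(130² + 51²) · 3
dθ/dt = 0.019999 rad/s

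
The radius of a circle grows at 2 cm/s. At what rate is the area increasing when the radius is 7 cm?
28π cm²/s

A = πr²
dA/dt = 2πr · dr/dt = 2π(7)(2) = 28π cm²/s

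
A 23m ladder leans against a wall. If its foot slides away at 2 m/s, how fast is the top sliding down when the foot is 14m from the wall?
28√37/111 ≈ 1.534 m/s

x² + y² = 23²
2x·dx/dt + 2y·dy/dt = 0
dy/dt = -x/y · dx/dt = -14/(3√37) · 2 = -28√37/111 m/s
The top is descending at 28√37/111 ≈ 1.534 m/s.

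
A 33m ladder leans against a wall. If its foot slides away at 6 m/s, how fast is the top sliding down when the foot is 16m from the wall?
96√17/119 ≈ 3.326 m/s

x² + y² = 33²
2x·dx/dt + 2y·dy/dt = 0
dy/dt = -x/y · dx/dt = -16/(7√17) · 6 = -96√17/119 m/s
The top is descending at 96√17/119 ≈ 3.326 m/s.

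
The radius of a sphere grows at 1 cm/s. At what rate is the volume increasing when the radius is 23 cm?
2116π cm³/s

V = (4/3)πr³
dV/dt = dV/dr · dr/dt = 4πr² · 1
At r = 23: dV/dt = 2116π cm³/s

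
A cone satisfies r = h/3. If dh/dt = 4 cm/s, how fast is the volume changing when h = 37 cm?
5476π/9 cm³/s

V = (1/3)π(h/3)²h = πh³/27
dV/dt = πh²/9 · 4
At h = 37: dV/dt = 5476π/9 cm³/s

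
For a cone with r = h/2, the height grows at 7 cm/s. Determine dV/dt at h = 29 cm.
5887π/4 cm³/s

V = (1/3)π(h/2)²h = πh³/12
dV/dt = πh²/4 · 7
At h = 29: dV/dt = 5887π/4 cm³/s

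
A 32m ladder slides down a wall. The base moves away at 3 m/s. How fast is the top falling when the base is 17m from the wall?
17√15/35 ≈ 1.881 m/s

x² + y² = 32²
2x·dx/dt + 2y·dy/dt = 0
dy/dt = -x/y · dx/dt = -17/(7√15) · 3 = -17√15/35 m/s
The top is descending at 17√15/35 ≈ 1.881 m/s.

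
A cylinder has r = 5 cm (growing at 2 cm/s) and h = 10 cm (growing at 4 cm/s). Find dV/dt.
300π cm³/s

V = πr²h
dV/dt = 2πrh·dr/dt + πr²·dh/dt
= 2π(5)(10)(2) + π(5)²(4)
= 300π cm³/s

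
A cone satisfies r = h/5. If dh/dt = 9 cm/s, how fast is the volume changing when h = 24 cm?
5184π/25 cm³/s

V = (1/3)π(h/5)²h = πh³/75
dV/dt = πh²/25 · 9
At h = 24: dV/dt = 5184π/25 cm³/s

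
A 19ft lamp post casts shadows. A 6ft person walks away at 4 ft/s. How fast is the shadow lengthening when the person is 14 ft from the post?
24/13 ft/s

By similar triangles: 19/(x+s) = 6/s
Solving: s = 6x/13
ds/dt = 6/13 · dx/dt = 6/13 · 4 = 24/13 ft/s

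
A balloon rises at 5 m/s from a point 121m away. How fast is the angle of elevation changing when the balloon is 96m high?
0.025359 rad/s

tan(θ) = y/121
sec²(θ) · dθ/dt = (1/121) · dy/dt
dθ/dt = cos²(θ)/121 · 5 = 121/(121² + 96²) · 5
dθ/dt = 0.025359 rad/s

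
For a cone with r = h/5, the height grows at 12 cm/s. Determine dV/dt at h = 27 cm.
8748π/25 cm³/s

V = (1/3)π(h/5)²h = πh³/75
dV/dt = πh²/25 · 12
At h = 27: dV/dt = 8748π/25 cm³/s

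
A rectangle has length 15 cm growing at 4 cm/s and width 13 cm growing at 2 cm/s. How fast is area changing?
82 cm²/s

A = lw
dA/dt = w·dl/dt + l·dw/dt = 13·4 + 15·2 = 82 cm²/s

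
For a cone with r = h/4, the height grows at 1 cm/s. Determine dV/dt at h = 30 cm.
225π/4 cm³/s

V = (1/3)π(h/4)²h = πh³/48
dV/dt = πh²/16 · 1
At h = 30: dV/dt = 225π/4 cm³/s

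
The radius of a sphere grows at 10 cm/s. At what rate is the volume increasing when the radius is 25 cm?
25000π cm³/s

V = (4/3)πr³
dV/dt = dV/dr · dr/dt = 4πr² · 10
At r = 25: dV/dt = 25000π cm³/s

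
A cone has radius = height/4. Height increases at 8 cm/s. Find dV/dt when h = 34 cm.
578π cm³/s

V = (1/3)π(h/4)²h = πh³/48
dV/dt = πh²/16 · 8
At h = 34: dV/dt = 578π cm³/s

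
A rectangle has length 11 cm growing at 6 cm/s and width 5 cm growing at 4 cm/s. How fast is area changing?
74 cm²/s

A = lw
dA/dt = w·dl/dt + l·dw/dt = 5·6 + 11·4 = 74 cm²/s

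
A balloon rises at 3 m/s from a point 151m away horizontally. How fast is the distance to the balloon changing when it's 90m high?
270√30901/30901 ≈ 1.536 m/s

z² = 151² + y²
z = √(151² + 90²) = √30901
dz/dt = y/z · dy/dt = 90/√30901 · 3 = 270√30901/30901 ≈ 1.536 m/s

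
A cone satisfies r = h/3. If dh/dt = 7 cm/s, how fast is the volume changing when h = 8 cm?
448π/9 cm³/s

V = (1/3)π(h/3)²h = πh³/27
dV/dt = πh²/9 · 7
At h = 8: dV/dt = 448π/9 cm³/s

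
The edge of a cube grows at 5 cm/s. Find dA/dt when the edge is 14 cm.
840 cm²/s

A = 6s²
dA/dt = 12s · ds/dt = 12·14·5 = 840 cm²/s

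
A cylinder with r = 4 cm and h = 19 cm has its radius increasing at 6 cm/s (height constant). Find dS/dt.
324π cm²/s

S = 2πrh + 2πr² (lateral + bases)
dS/dt = (2πh + 4πr)·dr/dt = (2π·19 + 4π·4)·6
= 324π cm²/s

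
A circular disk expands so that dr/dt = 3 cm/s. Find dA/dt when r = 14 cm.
84π cm²/s

A = πr²
dA/dt = 2πr · dr/dt = 2π(14)(3) = 84π cm²/s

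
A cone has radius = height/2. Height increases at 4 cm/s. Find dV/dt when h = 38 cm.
1444π cm³/s

V = (1/3)π(h/2)²h = πh³/12
dV/dt = πh²/4 · 4
At h = 38: dV/dt = 1444π cm³/s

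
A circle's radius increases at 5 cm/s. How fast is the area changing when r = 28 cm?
280π cm²/s

A = πr²
dA/dt = 2πr · dr/dt = 2π(28)(5) = 280π cm²/s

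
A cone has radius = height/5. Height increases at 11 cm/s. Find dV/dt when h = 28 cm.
8624π/25 cm³/s

V = (1/3)π(h/5)²h = πh³/75
dV/dt = πh²/25 · 11
At h = 28: dV/dt = 8624π/25 cm³/s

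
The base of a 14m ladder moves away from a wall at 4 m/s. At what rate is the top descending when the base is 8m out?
16√33/33 ≈ 2.785 m/s

x² + y² = 14²
2x·dx/dt + 2y·dy/dt = 0
dy/dt = -x/y · dx/dt = -8/(2√33) · 4 = -16√33/33 m/s
The top is descending at 16√33/33 ≈ 2.785 m/s.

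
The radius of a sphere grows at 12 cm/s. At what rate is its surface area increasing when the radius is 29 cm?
2784π cm²/s

S = 4πr²
dS/dt = dS/dr · dr/dt = 8πr · 12
At r = 29: dS/dt = 2784π cm²/s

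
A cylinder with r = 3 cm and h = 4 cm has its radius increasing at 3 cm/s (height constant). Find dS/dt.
60π cm²/s

S = 2πrh + 2πr² (lateral + bases)
dS/dt = (2πh + 4πr)·dr/dt = (2π·4 + 4π·3)·3
= 60π cm²/s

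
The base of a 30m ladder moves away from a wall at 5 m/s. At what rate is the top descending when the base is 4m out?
10√221/221 ≈ 0.6727 m/s

x² + y² = 30²
2x·dx/dt + 2y·dy/dt = 0
dy/dt = -x/y · dx/dt = -4/(2√221) · 5 = -10√221/221 m/s
The top is descending at 10√221/221 ≈ 0.6727 m/s.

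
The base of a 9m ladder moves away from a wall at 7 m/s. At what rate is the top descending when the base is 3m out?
7√2/4 ≈ 2.475 m/s

x² + y² = 9²
2x·dx/dt + 2y·dy/dt = 0
dy/dt = -x/y · dx/dt = -3/(6√2) · 7 = -7√2/4 m/s
The top is descending at 7√2/4 ≈ 2.475 m/s.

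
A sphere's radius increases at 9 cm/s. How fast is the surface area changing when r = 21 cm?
1512π cm²/s

S = 4πr²
dS/dt = dS/dr · dr/dt = 8πr · 9
At r = 21: dS/dt = 1512π cm²/s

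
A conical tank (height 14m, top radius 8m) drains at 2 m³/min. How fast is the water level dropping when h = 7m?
1/(8π) ≈ 0.03979 m/min

r/h = 8/14, so r = (4/7)h
V = (1/3)πr²h = (1/3)π((4/7)h)²h = (16/147)πh³
dV/dh = (16/49)πh²
dh/dt = (dV/dt)/(dV/dh) = -2/((16/49)π·7²) = -1/(8π) m/min
The level is dropping at 1/(8π) ≈ 0.03979 m/min.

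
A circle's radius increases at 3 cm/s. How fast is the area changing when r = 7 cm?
42π cm²/s

A = πr²
dA/dt = 2πr · dr/dt = 2π(7)(3) = 42π cm²/s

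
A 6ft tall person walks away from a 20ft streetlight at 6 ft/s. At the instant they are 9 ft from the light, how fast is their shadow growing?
18/7 ft/s

By similar triangles: 20/(x+s) = 6/s
Solving: s = 6x/14
ds/dt = 6/14 · dx/dt = 3/7 · 6 = 18/7 ft/s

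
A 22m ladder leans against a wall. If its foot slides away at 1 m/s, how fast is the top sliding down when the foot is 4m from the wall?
2√13/39 ≈ 0.1849 m/s

x² + y² = 22²
2x·dx/dt + 2y·dy/dt = 0
dy/dt = -x/y · dx/dt = -4/(6√13) · 1 = -2√13/39 m/s
The top is descending at 2√13/39 ≈ 0.1849 m/s.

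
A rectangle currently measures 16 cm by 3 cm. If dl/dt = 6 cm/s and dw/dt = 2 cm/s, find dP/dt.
16 cm/s

P = 2(l + w)
dP/dt = 2(dl/dt + dw/dt) = 2(6 + 2) = 16 cm/s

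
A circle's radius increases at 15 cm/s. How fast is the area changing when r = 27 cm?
810π cm²/s

A = πr²
dA/dt = 2πr · dr/dt = 2π(27)(15) = 810π cm²/s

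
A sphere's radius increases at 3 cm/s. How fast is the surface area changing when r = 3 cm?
72π cm²/s

S = 4πr²
dS/dt = dS/dr · dr/dt = 8πr · 3
At r = 3: dS/dt = 72π cm²/s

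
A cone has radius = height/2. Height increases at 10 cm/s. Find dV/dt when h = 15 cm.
1125π/2 cm³/s

V = (1/3)π(h/2)²h = πh³/12
dV/dt = πh²/4 · 10
At h = 15: dV/dt = 1125π/2 cm³/s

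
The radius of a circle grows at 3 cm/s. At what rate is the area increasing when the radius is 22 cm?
132π cm²/s

A = πr²
dA/dt = 2πr · dr/dt = 2π(22)(3) = 132π cm²/s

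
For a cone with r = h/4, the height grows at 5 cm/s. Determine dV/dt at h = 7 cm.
245π/16 cm³/s

V = (1/3)π(h/4)²h = πh³/48
dV/dt = πh²/16 · 5
At h = 7: dV/dt = 245π/16 cm³/s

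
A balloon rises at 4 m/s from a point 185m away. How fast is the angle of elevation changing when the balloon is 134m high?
0.014181 rad/s

tan(θ) = y/185
sec²(θ) · dθ/dt = (1/185) · dy/dt
dθ/dt = cos²(θ)/185 · 4 = 185/(185² + 134²) · 4
dθ/dt = 0.014181 rad/s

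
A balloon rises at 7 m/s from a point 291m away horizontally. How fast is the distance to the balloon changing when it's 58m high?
406√88045/88045 ≈ 1.368 m/s

z² = 291² + y²
z = √(291² + 58²) = √88045
dz/dt = y/z · dy/dt = 58/√88045 · 7 = 406√88045/88045 ≈ 1.368 m/s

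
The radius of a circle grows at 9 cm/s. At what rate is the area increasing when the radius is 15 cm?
270π cm²/s

A = πr²
dA/dt = 2πr · dr/dt = 2π(15)(9) = 270π cm²/s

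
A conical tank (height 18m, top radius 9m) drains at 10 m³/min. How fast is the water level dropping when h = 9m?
40/(81π) ≈ 0.1572 m/min

r/h = 9/18, so r = (1/2)h
V = (1/3)πr²h = (1/3)π((1/2)h)²h = (1/12)πh³
dV/dh = (1/4)πh²
dh/dt = (dV/dt)/(dV/dh) = -10/((1/4)π·9²) = -40/(81π) m/min
The level is dropping at 40/(81π) ≈ 0.1572 m/min.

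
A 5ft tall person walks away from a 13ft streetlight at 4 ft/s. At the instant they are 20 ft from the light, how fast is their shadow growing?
5/2 ft/s

By similar triangles: 13/(x+s) = 5/s
Solving: s = 5x/8
ds/dt = 5/8 · dx/dt = 5/8 · 4 = 5/2 ft/s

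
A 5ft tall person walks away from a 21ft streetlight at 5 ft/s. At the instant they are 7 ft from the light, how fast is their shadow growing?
25/16 ft/s

By similar triangles: 21/(x+s) = 5/s
Solving: s = 5x/16
ds/dt = 5/16 · dx/dt = 5/16 · 5 = 25/16 ft/s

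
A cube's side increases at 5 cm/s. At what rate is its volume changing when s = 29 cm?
12615 cm³/s

V = s³
dV/dt = 3s² · ds/dt = 3·29²·5 = 12615 cm³/s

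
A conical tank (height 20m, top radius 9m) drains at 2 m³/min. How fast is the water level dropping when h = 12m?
50/(729π) ≈ 0.02183 m/min

r/h = 9/20, so r = (9/20)h
V = (1/3)πr²h = (1/3)π((9/20)h)²h = (27/400)πh³
dV/dh = (81/400)πh²
dh/dt = (dV/dt)/(dV/dh) = -2/((81/400)π·12²) = -50/(729π) m/min
The level is dropping at 50/(729π) ≈ 0.02183 m/min.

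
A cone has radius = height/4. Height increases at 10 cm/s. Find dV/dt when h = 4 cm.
10π cm³/s

V = (1/3)π(h/4)²h = πh³/48
dV/dt = πh²/16 · 10
At h = 4: dV/dt = 10π cm³/s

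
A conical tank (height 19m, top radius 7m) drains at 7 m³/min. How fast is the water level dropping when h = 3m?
361/(63π) ≈ 1.824 m/min

r/h = 7/19, so r = (7/19)h
V = (1/3)πr²h = (1/3)π((7/19)h)²h = (49/1083)πh³
dV/dh = (49/361)πh²
dh/dt = (dV/dt)/(dV/dh) = -7/((49/361)π·3²) = -361/(63π) m/min
The level is dropping at 361/(63π) ≈ 1.824 m/min.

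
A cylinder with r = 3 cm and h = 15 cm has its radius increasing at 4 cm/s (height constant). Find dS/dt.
168π cm²/s

S = 2πrh + 2πr² (lateral + bases)
dS/dt = (2πh + 4πr)·dr/dt = (2π·15 + 4π·3)·4
= 168π cm²/s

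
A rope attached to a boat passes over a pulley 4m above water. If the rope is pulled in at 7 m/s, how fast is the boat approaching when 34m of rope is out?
119√285/285 ≈ 7.049 m/s

rope² = x² + 4²
x = √(34² - 4²) = 2√285
dx/dt = (rope/x) · d(rope)/dt = (34/(2√285)) · (-7) = -119√285/285 m/s
The boat approaches at 119√285/285 ≈ 7.049 m/s.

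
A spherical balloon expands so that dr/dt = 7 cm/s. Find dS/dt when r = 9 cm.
504π cm²/s

S = 4πr²
dS/dt = dS/dr · dr/dt = 8πr · 7
At r = 9: dS/dt = 504π cm²/s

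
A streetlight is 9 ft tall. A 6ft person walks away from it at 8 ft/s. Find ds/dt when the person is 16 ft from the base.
16 ft/s

By similar triangles: 9/(x+s) = 6/s
Solving: s = 6x/3
ds/dt = 6/3 · dx/dt = 2 · 8 = 16 ft/s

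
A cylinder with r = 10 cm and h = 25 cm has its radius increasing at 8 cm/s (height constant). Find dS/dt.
720π cm²/s

S = 2πrh + 2πr² (lateral + bases)
dS/dt = (2πh + 4πr)·dr/dt = (2π·25 + 4π·10)·8
= 720π cm²/s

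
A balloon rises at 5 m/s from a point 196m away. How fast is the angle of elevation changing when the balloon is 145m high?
0.016487 rad/s

tan(θ) = y/196
sec²(θ) · dθ/dt = (1/196) · dy/dt
dθ/dt = cos²(θ)/196 · 5 = 196/(196² + 145²) · 5
dθ/dt = 0.016487 rad/s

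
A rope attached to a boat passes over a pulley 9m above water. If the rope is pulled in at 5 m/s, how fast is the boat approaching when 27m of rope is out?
15√2/4 ≈ 5.303 m/s

rope² = x² + 9²
x = √(27² - 9²) = 18√2
dx/dt = (rope/x) · d(rope)/dt = (27/(18√2)) · (-5) = -15√2/4 m/s
The boat approaches at 15√2/4 ≈ 5.303 m/s.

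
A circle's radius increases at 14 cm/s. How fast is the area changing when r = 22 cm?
616π cm²/s

A = πr²
dA/dt = 2πr · dr/dt = 2π(22)(14) = 616π cm²/s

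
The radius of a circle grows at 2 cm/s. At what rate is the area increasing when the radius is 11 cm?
44π cm²/s

A = πr²
dA/dt = 2πr · dr/dt = 2π(11)(2) = 44π cm²/s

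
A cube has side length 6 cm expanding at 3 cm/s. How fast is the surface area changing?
216 cm²/s

A = 6s²
dA/dt = 12s · ds/dt = 12·6·3 = 216 cm²/s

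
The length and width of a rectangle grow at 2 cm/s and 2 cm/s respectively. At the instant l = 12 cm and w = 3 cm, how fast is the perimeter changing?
8 cm/s

P = 2(l + w)
dP/dt = 2(dl/dt + dw/dt) = 2(2 + 2) = 8 cm/s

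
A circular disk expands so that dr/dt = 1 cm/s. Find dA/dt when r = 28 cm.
56π cm²/s

A = πr²
dA/dt = 2πr · dr/dt = 2π(28)(1) = 56π cm²/s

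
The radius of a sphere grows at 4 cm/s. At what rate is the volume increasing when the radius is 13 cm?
2704π cm³/s

V = (4/3)πr³
dV/dt = dV/dr · dr/dt = 4πr² · 4
At r = 13: dV/dt = 2704π cm³/s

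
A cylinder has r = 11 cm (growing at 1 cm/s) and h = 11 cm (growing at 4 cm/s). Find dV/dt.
726π cm³/s

V = πr²h
dV/dt = 2πrh·dr/dt + πr²·dh/dt
= 2π(11)(11)(1) + π(11)²(4)
= 726π cm³/s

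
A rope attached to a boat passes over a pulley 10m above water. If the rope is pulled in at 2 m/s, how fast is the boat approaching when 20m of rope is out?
4√3/3 ≈ 2.309 m/s

rope² = x² + 10²
x = √(20² - 10²) = 10√3
dx/dt = (rope/x) · d(rope)/dt = (20/(10√3)) · (-2) = -4√3/3 m/s
The boat approaches at 4√3/3 ≈ 2.309 m/s.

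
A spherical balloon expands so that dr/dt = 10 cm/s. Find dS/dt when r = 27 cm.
2160π cm²/s

S = 4πr²
dS/dt = dS/dr · dr/dt = 8πr · 10
At r = 27: dS/dt = 2160π cm²/s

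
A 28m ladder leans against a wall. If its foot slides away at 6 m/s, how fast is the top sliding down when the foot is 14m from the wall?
2√3 ≈ 3.464 m/s

x² + y² = 28²
2x·dx/dt + 2y·dy/dt = 0
dy/dt = -x/y · dx/dt = -14/(14√3) · 6 = -2√3 m/s
The top is descending at 2√3 ≈ 3.464 m/s.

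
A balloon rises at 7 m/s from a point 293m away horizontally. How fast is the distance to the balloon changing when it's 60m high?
420√89449/89449 ≈ 1.404 m/s

z² = 293² + y²
z = √(293² + 60²) = √89449
dz/dt = y/z · dy/dt = 60/√89449 · 7 = 420√89449/89449 ≈ 1.404 m/s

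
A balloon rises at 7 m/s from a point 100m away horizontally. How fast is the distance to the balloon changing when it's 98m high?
343√29/377 ≈ 4.9 m/s

z² = 100² + y²
z = √(100² + 98²) = 26√29
dz/dt = y/z · dy/dt = 98/(26√29) · 7 = 343√29/377 ≈ 4.9 m/s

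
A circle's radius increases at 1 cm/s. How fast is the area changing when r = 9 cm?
18π cm²/s

A = πr²
dA/dt = 2πr · dr/dt = 2π(9)(1) = 18π cm²/s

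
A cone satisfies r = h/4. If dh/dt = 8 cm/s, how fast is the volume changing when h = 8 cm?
32π cm³/s

V = (1/3)π(h/4)²h = πh³/48
dV/dt = πh²/16 · 8
At h = 8: dV/dt = 32π cm³/s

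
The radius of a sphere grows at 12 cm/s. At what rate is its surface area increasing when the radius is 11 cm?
1056π cm²/s

S = 4πr²
dS/dt = dS/dr · dr/dt = 8πr · 12
At r = 11: dS/dt = 1056π cm²/s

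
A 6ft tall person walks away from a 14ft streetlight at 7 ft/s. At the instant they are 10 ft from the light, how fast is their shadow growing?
21/4 ft/s

By similar triangles: 14/(x+s) = 6/s
Solving: s = 6x/8
ds/dt = 6/8 · dx/dt = 3/4 · 7 = 21/4 ft/s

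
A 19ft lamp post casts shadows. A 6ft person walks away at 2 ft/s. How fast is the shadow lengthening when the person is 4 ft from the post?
12/13 ft/s

By similar triangles: 19/(x+s) = 6/s
Solving: s = 6x/13
ds/dt = 6/13 · dx/dt = 6/13 · 2 = 12/13 ft/s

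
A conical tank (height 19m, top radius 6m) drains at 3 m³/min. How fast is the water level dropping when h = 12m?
361/(1728π) ≈ 0.0665 m/min

r/h = 6/19, so r = (6/19)h
V = (1/3)πr²h = (1/3)π((6/19)h)²h = (12/361)πh³
dV/dh = (36/361)πh²
dh/dt = (dV/dt)/(dV/dh) = -3/((36/361)π·12²) = -361/(1728π) m/min
The level is dropping at 361/(1728π) ≈ 0.0665 m/min.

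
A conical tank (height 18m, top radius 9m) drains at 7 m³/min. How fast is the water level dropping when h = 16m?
7/(64π) ≈ 0.03482 m/min

r/h = 9/18, so r = (1/2)h
V = (1/3)πr²h = (1/3)π((1/2)h)²h = (1/12)πh³
dV/dh = (1/4)πh²
dh/dt = (dV/dt)/(dV/dh) = -7/((1/4)π·16²) = -7/(64π) m/min
The level is dropping at 7/(64π) ≈ 0.03482 m/min.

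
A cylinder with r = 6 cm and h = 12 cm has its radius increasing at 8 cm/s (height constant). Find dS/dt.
384π cm²/s

S = 2πrh + 2πr² (lateral + bases)
dS/dt = (2πh + 4πr)·dr/dt = (2π·12 + 4π·6)·8
= 384π cm²/s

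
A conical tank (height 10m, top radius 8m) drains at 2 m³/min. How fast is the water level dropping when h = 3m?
25/(72π) ≈ 0.1105 m/min

r/h = 8/10, so r = (4/5)h
V = (1/3)πr²h = (1/3)π((4/5)h)²h = (16/75)πh³
dV/dh = (16/25)πh²
dh/dt = (dV/dt)/(dV/dh) = -2/((16/25)π·3²) = -25/(72π) m/min
The level is dropping at 25/(72π) ≈ 0.1105 m/min.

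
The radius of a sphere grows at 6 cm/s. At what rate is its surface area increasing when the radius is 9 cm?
432π cm²/s

S = 4πr²
dS/dt = dS/dr · dr/dt = 8πr · 6
At r = 9: dS/dt = 432π cm²/s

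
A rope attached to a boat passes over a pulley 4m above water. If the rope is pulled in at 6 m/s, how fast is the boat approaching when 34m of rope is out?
34√285/95 ≈ 6.042 m/s

rope² = x² + 4²
x = √(34² - 4²) = 2√285
dx/dt = (rope/x) · d(rope)/dt = (34/(2√285)) · (-6) = -34√285/95 m/s
The boat approaches at 34√285/95 ≈ 6.042 m/s.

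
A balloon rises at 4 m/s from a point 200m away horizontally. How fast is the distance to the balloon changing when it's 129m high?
516√56641/56641 ≈ 2.168 m/s

z² = 200² + y²
z = √(200² + 129²) = √56641
dz/dt = y/z · dy/dt = 129/√56641 · 4 = 516√56641/56641 ≈ 2.168 m/s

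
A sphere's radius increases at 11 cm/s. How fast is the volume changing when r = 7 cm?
2156π cm³/s

V = (4/3)πr³
dV/dt = dV/dr · dr/dt = 4πr² · 11
At r = 7: dV/dt = 2156π cm³/s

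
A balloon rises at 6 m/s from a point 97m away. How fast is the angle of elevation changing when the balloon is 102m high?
0.029375 rad/s

tan(θ) = y/97
sec²(θ) · dθ/dt = (1/97) · dy/dt
dθ/dt = cos²(θ)/97 · 6 = 97/(97² + 102²) · 6
dθ/dt = 0.029375 rad/s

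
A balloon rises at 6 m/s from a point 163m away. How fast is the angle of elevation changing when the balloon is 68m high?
0.031353 rad/s

tan(θ) = y/163
sec²(θ) · dθ/dt = (1/163) · dy/dt
dθ/dt = cos²(θ)/163 · 6 = 163/(163² + 68²) · 6
dθ/dt = 0.031353 rad/s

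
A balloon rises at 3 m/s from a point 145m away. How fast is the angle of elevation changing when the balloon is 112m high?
0.012958 rad/s

tan(θ) = y/145
sec²(θ) · dθ/dt = (1/145) · dy/dt
dθ/dt = cos²(θ)/145 · 3 = 145/(145² + 112²) · 3
dθ/dt = 0.012958 rad/s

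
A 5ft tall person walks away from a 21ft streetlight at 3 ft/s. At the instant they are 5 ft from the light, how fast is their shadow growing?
15/16 ft/s

By similar triangles: 21/(x+s) = 5/s
Solving: s = 5x/16
ds/dt = 5/16 · dx/dt = 5/16 · 3 = 15/16 ft/s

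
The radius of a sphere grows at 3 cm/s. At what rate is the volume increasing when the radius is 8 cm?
768π cm³/s

V = (4/3)πr³
dV/dt = dV/dr · dr/dt = 4πr² · 3
At r = 8: dV/dt = 768π cm³/s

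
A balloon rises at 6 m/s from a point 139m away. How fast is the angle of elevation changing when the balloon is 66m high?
0.035224 rad/s

tan(θ) = y/139
sec²(θ) · dθ/dt = (1/139) · dy/dt
dθ/dt = cos²(θ)/139 · 6 = 139/(139² + 66²) · 6
dθ/dt = 0.035224 rad/s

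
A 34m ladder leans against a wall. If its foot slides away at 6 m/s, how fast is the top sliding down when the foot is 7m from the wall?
14√123/123 ≈ 1.262 m/s

x² + y² = 34²
2x·dx/dt + 2y·dy/dt = 0
dy/dt = -x/y · dx/dt = -7/(3√123) · 6 = -14√123/123 m/s
The top is descending at 14√123/123 ≈ 1.262 m/s.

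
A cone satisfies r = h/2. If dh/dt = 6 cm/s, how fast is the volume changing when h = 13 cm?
507π/2 cm³/s

V = (1/3)π(h/2)²h = πh³/12
dV/dt = πh²/4 · 6
At h = 13: dV/dt = 507π/2 cm³/s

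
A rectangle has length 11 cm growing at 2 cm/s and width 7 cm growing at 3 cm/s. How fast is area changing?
47 cm²/s

A = lw
dA/dt = w·dl/dt + l·dw/dt = 7·2 + 11·3 = 47 cm²/s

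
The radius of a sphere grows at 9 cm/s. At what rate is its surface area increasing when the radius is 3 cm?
216π cm²/s

S = 4πr²
dS/dt = dS/dr · dr/dt = 8πr · 9
At r = 3: dS/dt = 216π cm²/s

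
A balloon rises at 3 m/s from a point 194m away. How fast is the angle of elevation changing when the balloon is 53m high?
0.01439 rad/s

tan(θ) = y/194
sec²(θ) · dθ/dt = (1/194) · dy/dt
dθ/dt = cos²(θ)/194 · 3 = 194/(194² + 53²) · 3
dθ/dt = 0.01439 rad/s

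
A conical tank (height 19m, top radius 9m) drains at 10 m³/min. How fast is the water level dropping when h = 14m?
1805/(7938π) ≈ 0.07238 m/min

r/h = 9/19, so r = (9/19)h
V = (1/3)πr²h = (1/3)π((9/19)h)²h = (27/361)πh³
dV/dh = (81/361)πh²
dh/dt = (dV/dt)/(dV/dh) = -10/((81/361)π·14²) = -1805/(7938π) m/min
The level is dropping at 1805/(7938π) ≈ 0.07238 m/min.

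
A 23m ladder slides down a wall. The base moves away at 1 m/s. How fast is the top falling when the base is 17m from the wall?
17√15/60 ≈ 1.097 m/s

x² + y² = 23²
2x·dx/dt + 2y·dy/dt = 0
dy/dt = -x/y · dx/dt = -17/(4√15) · 1 = -17√15/60 m/s
The top is descending at 17√15/60 ≈ 1.097 m/s.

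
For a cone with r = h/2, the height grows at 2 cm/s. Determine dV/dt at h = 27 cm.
729π/2 cm³/s

V = (1/3)π(h/2)²h = πh³/12
dV/dt = πh²/4 · 2
At h = 27: dV/dt = 729π/2 cm³/s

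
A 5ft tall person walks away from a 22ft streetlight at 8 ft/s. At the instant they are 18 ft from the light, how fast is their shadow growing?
40/17 ft/s

By similar triangles: 22/(x+s) = 5/s
Solving: s = 5x/17
ds/dt = 5/17 · dx/dt = 5/17 · 8 = 40/17 ft/s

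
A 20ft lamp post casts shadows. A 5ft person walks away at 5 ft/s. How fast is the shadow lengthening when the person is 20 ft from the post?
5/3 ft/s

By similar triangles: 20/(x+s) = 5/s
Solving: s = 5x/15
ds/dt = 5/15 · dx/dt = 1/3 · 5 = 5/3 ft/s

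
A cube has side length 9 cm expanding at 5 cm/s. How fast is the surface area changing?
540 cm²/s

A = 6s²
dA/dt = 12s · ds/dt = 12·9·5 = 540 cm²/s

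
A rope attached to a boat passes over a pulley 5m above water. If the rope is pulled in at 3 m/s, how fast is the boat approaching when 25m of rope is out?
5√6/4 ≈ 3.062 m/s

rope² = x² + 5²
x = √(25² - 5²) = 10√6
dx/dt = (rope/x) · d(rope)/dt = (25/(10√6)) · (-3) = -5√6/4 m/s
The boat approaches at 5√6/4 ≈ 3.062 m/s.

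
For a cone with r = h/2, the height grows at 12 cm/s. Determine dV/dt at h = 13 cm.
507π cm³/s

V = (1/3)π(h/2)²h = πh³/12
dV/dt = πh²/4 · 12
At h = 13: dV/dt = 507π cm³/s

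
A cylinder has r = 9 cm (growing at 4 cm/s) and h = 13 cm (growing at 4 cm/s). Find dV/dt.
1260π cm³/s

V = πr²h
dV/dt = 2πrh·dr/dt + πr²·dh/dt
= 2π(9)(13)(4) + π(9)²(4)
= 1260π cm³/s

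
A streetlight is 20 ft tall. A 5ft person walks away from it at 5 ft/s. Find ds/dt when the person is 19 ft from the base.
5/3 ft/s

By similar triangles: 20/(x+s) = 5/s
Solving: s = 5x/15
ds/dt = 5/15 · dx/dt = 1/3 · 5 = 5/3 ft/s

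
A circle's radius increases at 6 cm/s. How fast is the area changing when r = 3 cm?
36π cm²/s

A = πr²
dA/dt = 2πr · dr/dt = 2π(3)(6) = 36π cm²/s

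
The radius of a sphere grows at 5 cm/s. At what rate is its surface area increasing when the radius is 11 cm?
440π cm²/s

S = 4πr²
dS/dt = dS/dr · dr/dt = 8πr · 5
At r = 11: dS/dt = 440π cm²/s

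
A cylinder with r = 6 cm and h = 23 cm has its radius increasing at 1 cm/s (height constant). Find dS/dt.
70π cm²/s

S = 2πrh + 2πr² (lateral + bases)
dS/dt = (2πh + 4πr)·dr/dt = (2π·23 + 4π·6)·1
= 70π cm²/s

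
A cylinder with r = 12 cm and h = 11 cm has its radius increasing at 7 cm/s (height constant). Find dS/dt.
490π cm²/s

S = 2πrh + 2πr² (lateral + bases)
dS/dt = (2πh + 4πr)·dr/dt = (2π·11 + 4π·12)·7
= 490π cm²/s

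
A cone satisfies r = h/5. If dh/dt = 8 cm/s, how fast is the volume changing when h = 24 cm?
4608π/25 cm³/s

V = (1/3)π(h/5)²h = πh³/75
dV/dt = πh²/25 · 8
At h = 24: dV/dt = 4608π/25 cm³/s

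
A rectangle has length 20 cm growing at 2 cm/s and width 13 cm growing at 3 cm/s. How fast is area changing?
86 cm²/s

A = lw
dA/dt = w·dl/dt + l·dw/dt = 13·2 + 20·3 = 86 cm²/s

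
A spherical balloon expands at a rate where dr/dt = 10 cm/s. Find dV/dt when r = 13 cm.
6760π cm³/s

V = (4/3)πr³
dV/dt = dV/dr · dr/dt = 4πr² · 10
At r = 13: dV/dt = 6760π cm³/s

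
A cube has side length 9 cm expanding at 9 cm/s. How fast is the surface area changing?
972 cm²/s

A = 6s²
dA/dt = 12s · ds/dt = 12·9·9 = 972 cm²/s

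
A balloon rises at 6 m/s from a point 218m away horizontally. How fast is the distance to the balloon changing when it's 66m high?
99√12970/6485 ≈ 1.739 m/s

z² = 218² + y²
z = √(218² + 66²) = 2√12970
dz/dt = y/z · dy/dt = 66/(2√12970) · 6 = 99√12970/6485 ≈ 1.739 m/s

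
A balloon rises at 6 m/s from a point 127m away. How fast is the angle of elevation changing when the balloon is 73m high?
0.035511 rad/s

tan(θ) = y/127
sec²(θ) · dθ/dt = (1/127) · dy/dt
dθ/dt = cos²(θ)/127 · 6 = 127/(127² + 73²) · 6
dθ/dt = 0.035511 rad/s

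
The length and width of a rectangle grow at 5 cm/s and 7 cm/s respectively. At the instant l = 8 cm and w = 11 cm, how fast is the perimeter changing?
24 cm/s

P = 2(l + w)
dP/dt = 2(dl/dt + dw/dt) = 2(5 + 7) = 24 cm/s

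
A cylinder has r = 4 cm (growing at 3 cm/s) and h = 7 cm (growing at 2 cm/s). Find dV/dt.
200π cm³/s

V = πr²h
dV/dt = 2πrh·dr/dt + πr²·dh/dt
= 2π(4)(7)(3) + π(4)²(2)
= 200π cm³/s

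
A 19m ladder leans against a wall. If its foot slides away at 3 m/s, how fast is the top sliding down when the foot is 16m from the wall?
16√105/35 ≈ 4.684 m/s

x² + y² = 19²
2x·dx/dt + 2y·dy/dt = 0
dy/dt = -x/y · dx/dt = -16/√105 · 3 = -16√105/35 m/s
The top is descending at 16√105/35 ≈ 4.684 m/s.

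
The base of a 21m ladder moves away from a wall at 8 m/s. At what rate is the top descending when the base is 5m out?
5√26/13 ≈ 1.961 m/s

x² + y² = 21²
2x·dx/dt + 2y·dy/dt = 0
dy/dt = -x/y · dx/dt = -5/(4√26) · 8 = -5√26/13 m/s
The top is descending at 5√26/13 ≈ 1.961 m/s.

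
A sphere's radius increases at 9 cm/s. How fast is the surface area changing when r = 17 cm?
1224π cm²/s

S = 4πr²
dS/dt = dS/dr · dr/dt = 8πr · 9
At r = 17: dS/dt = 1224π cm²/s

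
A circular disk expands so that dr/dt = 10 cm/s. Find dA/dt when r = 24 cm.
480π cm²/s

A = πr²
dA/dt = 2πr · dr/dt = 2π(24)(10) = 480π cm²/s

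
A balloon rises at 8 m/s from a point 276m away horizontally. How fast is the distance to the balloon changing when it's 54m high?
72√13/169 ≈ 1.536 m/s

z² = 276² + y²
z = √(276² + 54²) = 78√13
dz/dt = y/z · dy/dt = 54/(78√13) · 8 = 72√13/169 ≈ 1.536 m/s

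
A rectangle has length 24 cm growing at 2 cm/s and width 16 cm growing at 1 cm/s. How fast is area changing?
56 cm²/s

A = lw
dA/dt = w·dl/dt + l·dw/dt = 16·2 + 24·1 = 56 cm²/s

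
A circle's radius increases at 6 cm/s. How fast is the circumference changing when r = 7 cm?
12π cm/s

C = 2πr
dC/dt = 2π · dr/dt = 2π · 6 = 12π cm/s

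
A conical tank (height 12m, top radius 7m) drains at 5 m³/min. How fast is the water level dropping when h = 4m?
45/(49π) ≈ 0.2923 m/min

r/h = 7/12, so r = (7/12)h
V = (1/3)πr²h = (1/3)π((7/12)h)²h = (49/432)πh³
dV/dh = (49/144)πh²
dh/dt = (dV/dt)/(dV/dh) = -5/((49/144)π·4²) = -45/(49π) m/min
The level is dropping at 45/(49π) ≈ 0.2923 m/min.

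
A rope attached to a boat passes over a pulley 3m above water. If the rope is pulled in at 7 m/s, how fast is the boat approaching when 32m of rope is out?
32√1015/145 ≈ 7.031 m/s

rope² = x² + 3²
x = √(32² - 3²) = √1015
dx/dt = (rope/x) · d(rope)/dt = (32/√1015) · (-7) = -32√1015/145 m/s
The boat approaches at 32√1015/145 ≈ 7.031 m/s.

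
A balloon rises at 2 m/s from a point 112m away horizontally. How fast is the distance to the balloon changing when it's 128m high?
16√113/113 ≈ 1.505 m/s

z² = 112² + y²
z = √(112² + 128²) = 16√113
dz/dt = y/z · dy/dt = 128/(16√113) · 2 = 16√113/113 ≈ 1.505 m/s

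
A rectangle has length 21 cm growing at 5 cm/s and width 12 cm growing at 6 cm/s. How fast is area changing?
186 cm²/s

A = lw
dA/dt = w·dl/dt + l·dw/dt = 12·5 + 21·6 = 186 cm²/s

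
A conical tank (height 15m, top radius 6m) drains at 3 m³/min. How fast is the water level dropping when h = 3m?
25/(12π) ≈ 0.6631 m/min

r/h = 6/15, so r = (2/5)h
V = (1/3)πr²h = (1/3)π((2/5)h)²h = (4/75)πh³
dV/dh = (4/25)πh²
dh/dt = (dV/dt)/(dV/dh) = -3/((4/25)π·3²) = -25/(12π) m/min
The level is dropping at 25/(12π) ≈ 0.6631 m/min.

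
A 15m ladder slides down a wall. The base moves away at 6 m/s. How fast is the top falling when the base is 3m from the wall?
√6/2 ≈ 1.225 m/s

x² + y² = 15²
2x·dx/dt + 2y·dy/dt = 0
dy/dt = -x/y · dx/dt = -3/(6√6) · 6 = -√6/2 m/s
The top is descending at √6/2 ≈ 1.225 m/s.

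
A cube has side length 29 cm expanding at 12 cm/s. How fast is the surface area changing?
4176 cm²/s

A = 6s²
dA/dt = 12s · ds/dt = 12·29·12 = 4176 cm²/s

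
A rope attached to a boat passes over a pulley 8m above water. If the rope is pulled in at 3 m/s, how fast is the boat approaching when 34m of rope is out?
17√273/91 ≈ 3.087 m/s

rope² = x² + 8²
x = √(34² - 8²) = 2√273
dx/dt = (rope/x) · d(rope)/dt = (34/(2√273)) · (-3) = -17√273/91 m/s
The boat approaches at 17√273/91 ≈ 3.087 m/s.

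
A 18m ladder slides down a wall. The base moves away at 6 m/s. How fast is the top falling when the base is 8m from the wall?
24√65/65 ≈ 2.977 m/s

x² + y² = 18²
2x·dx/dt + 2y·dy/dt = 0
dy/dt = -x/y · dx/dt = -8/(2√65) · 6 = -24√65/65 m/s
The top is descending at 24√65/65 ≈ 2.977 m/s.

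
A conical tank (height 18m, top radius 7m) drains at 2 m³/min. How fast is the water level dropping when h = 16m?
81/(1568π) ≈ 0.01644 m/min

r/h = 7/18, so r = (7/18)h
V = (1/3)πr²h = (1/3)π((7/18)h)²h = (49/972)πh³
dV/dh = (49/324)πh²
dh/dt = (dV/dt)/(dV/dh) = -2/((49/324)π·16²) = -81/(1568π) m/min
The level is dropping at 81/(1568π) ≈ 0.01644 m/min.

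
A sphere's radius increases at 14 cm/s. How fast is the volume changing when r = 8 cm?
3584π cm³/s

V = (4/3)πr³
dV/dt = dV/dr · dr/dt = 4πr² · 14
At r = 8: dV/dt = 3584π cm³/s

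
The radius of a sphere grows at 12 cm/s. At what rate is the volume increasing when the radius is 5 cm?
1200π cm³/s

V = (4/3)πr³
dV/dt = dV/dr · dr/dt = 4πr² · 12
At r = 5: dV/dt = 1200π cm³/s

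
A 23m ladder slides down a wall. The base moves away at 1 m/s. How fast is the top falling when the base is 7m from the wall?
7√30/120 ≈ 0.3195 m/s

x² + y² = 23²
2x·dx/dt + 2y·dy/dt = 0
dy/dt = -x/y · dx/dt = -7/(4√30) · 1 = -7√30/120 m/s
The top is descending at 7√30/120 ≈ 0.3195 m/s.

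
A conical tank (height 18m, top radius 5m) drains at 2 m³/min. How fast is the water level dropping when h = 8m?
81/(200π) ≈ 0.1289 m/min

r/h = 5/18, so r = (5/18)h
V = (1/3)πr²h = (1/3)π((5/18)h)²h = (25/972)πh³
dV/dh = (25/324)πh²
dh/dt = (dV/dt)/(dV/dh) = -2/((25/324)π·8²) = -81/(200π) m/min
The level is dropping at 81/(200π) ≈ 0.1289 m/min.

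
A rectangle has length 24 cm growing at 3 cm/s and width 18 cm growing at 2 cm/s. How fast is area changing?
102 cm²/s

A = lw
dA/dt = w·dl/dt + l·dw/dt = 18·3 + 24·2 = 102 cm²/s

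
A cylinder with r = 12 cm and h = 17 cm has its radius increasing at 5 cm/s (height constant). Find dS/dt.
410π cm²/s

S = 2πrh + 2πr² (lateral + bases)
dS/dt = (2πh + 4πr)·dr/dt = (2π·17 + 4π·12)·5
= 410π cm²/s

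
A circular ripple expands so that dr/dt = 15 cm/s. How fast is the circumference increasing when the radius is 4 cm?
30π cm/s

C = 2πr
dC/dt = 2π · dr/dt = 2π · 15 = 30π cm/s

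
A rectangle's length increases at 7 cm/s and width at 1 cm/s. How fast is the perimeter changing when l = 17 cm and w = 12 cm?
16 cm/s

P = 2(l + w)
dP/dt = 2(dl/dt + dw/dt) = 2(7 + 1) = 16 cm/s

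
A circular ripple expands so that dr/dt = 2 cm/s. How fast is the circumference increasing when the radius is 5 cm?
4π cm/s

C = 2πr
dC/dt = 2π · dr/dt = 2π · 2 = 4π cm/s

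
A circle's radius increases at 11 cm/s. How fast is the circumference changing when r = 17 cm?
22π cm/s

C = 2πr
dC/dt = 2π · dr/dt = 2π · 11 = 22π cm/s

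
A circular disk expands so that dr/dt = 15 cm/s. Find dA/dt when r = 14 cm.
420π cm²/s

A = πr²
dA/dt = 2πr · dr/dt = 2π(14)(15) = 420π cm²/s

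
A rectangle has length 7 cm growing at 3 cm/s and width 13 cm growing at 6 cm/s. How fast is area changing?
81 cm²/s

A = lw
dA/dt = w·dl/dt + l·dw/dt = 13·3 + 7·6 = 81 cm²/s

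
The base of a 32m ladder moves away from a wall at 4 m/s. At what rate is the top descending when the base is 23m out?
92√55/165 ≈ 4.135 m/s

x² + y² = 32²
2x·dx/dt + 2y·dy/dt = 0
dy/dt = -x/y · dx/dt = -23/(3√55) · 4 = -92√55/165 m/s
The top is descending at 92√55/165 ≈ 4.135 m/s.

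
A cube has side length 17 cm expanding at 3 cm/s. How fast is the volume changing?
2601 cm³/s

V = s³
dV/dt = 3s² · ds/dt = 3·17²·3 = 2601 cm³/s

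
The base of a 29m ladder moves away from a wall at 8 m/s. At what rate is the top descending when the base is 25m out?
50√6/9 ≈ 13.61 m/s

x² + y² = 29²
2x·dx/dt + 2y·dy/dt = 0
dy/dt = -x/y · dx/dt = -25/(6√6) · 8 = -50√6/9 m/s
The top is descending at 50√6/9 ≈ 13.61 m/s.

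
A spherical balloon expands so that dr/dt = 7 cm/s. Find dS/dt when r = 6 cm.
336π cm²/s

S = 4πr²
dS/dt = dS/dr · dr/dt = 8πr · 7
At r = 6: dS/dt = 336π cm²/s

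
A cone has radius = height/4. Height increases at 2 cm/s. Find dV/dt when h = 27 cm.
729π/8 cm³/s

V = (1/3)π(h/4)²h = πh³/48
dV/dt = πh²/16 · 2
At h = 27: dV/dt = 729π/8 cm³/s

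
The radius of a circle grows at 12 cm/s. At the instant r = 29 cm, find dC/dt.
24π cm/s

C = 2πr
dC/dt = 2π · dr/dt = 2π · 12 = 24π cm/s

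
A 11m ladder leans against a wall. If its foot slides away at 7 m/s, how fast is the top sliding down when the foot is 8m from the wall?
56√57/57 ≈ 7.417 m/s

x² + y² = 11²
2x·dx/dt + 2y·dy/dt = 0
dy/dt = -x/y · dx/dt = -8/√57 · 7 = -56√57/57 m/s
The top is descending at 56√57/57 ≈ 7.417 m/s.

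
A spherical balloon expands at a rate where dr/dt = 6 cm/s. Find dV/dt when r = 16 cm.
6144π cm³/s

V = (4/3)πr³
dV/dt = dV/dr · dr/dt = 4πr² · 6
At r = 16: dV/dt = 6144π cm³/s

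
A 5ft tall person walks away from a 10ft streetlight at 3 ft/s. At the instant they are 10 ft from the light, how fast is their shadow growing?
3 ft/s

By similar triangles: 10/(x+s) = 5/s
Solving: s = 5x/5
ds/dt = 5/5 · dx/dt = 1 · 3 = 3 ft/s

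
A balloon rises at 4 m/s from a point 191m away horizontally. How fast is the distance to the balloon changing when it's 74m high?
296√41957/41957 ≈ 1.445 m/s

z² = 191² + y²
z = √(191² + 74²) = √41957
dz/dt = y/z · dy/dt = 74/√41957 · 4 = 296√41957/41957 ≈ 1.445 m/s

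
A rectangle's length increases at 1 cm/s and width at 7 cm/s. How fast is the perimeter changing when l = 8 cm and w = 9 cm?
16 cm/s

P = 2(l + w)
dP/dt = 2(dl/dt + dw/dt) = 2(1 + 7) = 16 cm/s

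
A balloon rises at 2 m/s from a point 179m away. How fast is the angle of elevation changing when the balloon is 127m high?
0.007432 rad/s

tan(θ) = y/179
sec²(θ) · dθ/dt = (1/179) · dy/dt
dθ/dt = cos²(θ)/179 · 2 = 179/(179² + 127²) · 2
dθ/dt = 0.007432 rad/s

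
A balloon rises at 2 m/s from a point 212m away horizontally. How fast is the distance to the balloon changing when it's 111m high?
222√57265/57265 ≈ 0.9277 m/s

z² = 212² + y²
z = √(212² + 111²) = √57265
dz/dt = y/z · dy/dt = 111/√57265 · 2 = 222√57265/57265 ≈ 0.9277 m/s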